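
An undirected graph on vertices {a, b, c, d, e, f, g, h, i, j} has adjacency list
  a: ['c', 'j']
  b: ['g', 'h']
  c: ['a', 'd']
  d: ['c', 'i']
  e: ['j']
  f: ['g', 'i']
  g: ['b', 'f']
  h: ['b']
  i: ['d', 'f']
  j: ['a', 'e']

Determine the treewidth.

1

A width-1 tree decomposition is:
Bags: B1 = {e, j}  B2 = {a, j}  B3 = {a, c}  B4 = {c, d}  B5 = {d, i}  B6 = {f, i}  B7 = {f, g}  B8 = {b, g}  B9 = {b, h}
Tree: B1–B2, B2–B3, B3–B4, B4–B5, B5–B6, B6–B7, B7–B8, B8–B9
Every bag has size at most 2, so the width is 2 − 1 = 1 and tw(G) ≤ 1. Since G has at least one edge (e.g. e–j), it is not an edgeless graph, so tw(G) ≥ 1. Hence tw(G) = 1 exactly.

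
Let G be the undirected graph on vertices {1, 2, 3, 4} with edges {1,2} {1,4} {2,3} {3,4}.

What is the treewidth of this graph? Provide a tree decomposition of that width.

The largest bag has 3 vertices, giving width 2; this decomposition certifies tw(G) ≤ 2. Since 4–1–2–3–4 is a cycle in G, G is not acyclic. Forests are exactly the graphs of treewidth ≤ 1, so tw(G) ≥ 2. Combining the bounds, tw(G) = 2.

Treewidth 2.
One optimal decomposition is:
Bags: B1 = {1, 2, 4}  B2 = {2, 3, 4}
Tree: B1–B2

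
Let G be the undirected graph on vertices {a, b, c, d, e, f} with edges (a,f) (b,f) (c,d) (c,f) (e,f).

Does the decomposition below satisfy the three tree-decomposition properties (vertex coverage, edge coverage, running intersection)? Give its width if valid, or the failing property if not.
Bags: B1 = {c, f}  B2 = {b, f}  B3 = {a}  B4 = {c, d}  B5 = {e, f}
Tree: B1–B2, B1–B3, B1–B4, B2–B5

No — edge (f,a) lies in no bag.

A tree decomposition must satisfy three properties: every vertex lies in some bag; for every edge, both endpoints lie together in some bag; and for every vertex, the bags containing it form a connected subtree. Here edge (f,a) lies in no bag, so the decomposition is invalid.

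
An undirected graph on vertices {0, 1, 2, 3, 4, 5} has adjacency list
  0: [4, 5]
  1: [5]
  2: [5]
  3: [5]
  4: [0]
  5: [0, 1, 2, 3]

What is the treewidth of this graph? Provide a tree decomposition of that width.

The largest bag has 2 vertices, giving width 1; this decomposition certifies tw(G) ≤ 1. Since G has at least one edge (e.g. 0–5), it is not an edgeless graph, so tw(G) ≥ 1. Combining the bounds, tw(G) = 1.

Treewidth 1.
One such decomposition:
Bags: B1 = {0, 5}  B2 = {0, 4}  B3 = {1, 5}  B4 = {2, 5}  B5 = {3, 5}
Tree: B1–B2, B1–B3, B1–B4, B3–B5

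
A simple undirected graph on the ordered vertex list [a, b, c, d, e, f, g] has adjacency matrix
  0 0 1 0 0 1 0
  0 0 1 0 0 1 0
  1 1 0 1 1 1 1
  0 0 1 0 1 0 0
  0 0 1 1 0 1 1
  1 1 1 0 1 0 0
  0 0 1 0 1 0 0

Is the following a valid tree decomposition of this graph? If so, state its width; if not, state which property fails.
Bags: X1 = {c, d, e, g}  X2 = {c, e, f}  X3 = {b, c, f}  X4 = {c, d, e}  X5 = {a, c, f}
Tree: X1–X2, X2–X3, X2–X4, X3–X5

No — bags containing vertex d are not connected in the tree.

A tree decomposition must satisfy three properties: every vertex lies in some bag; for every edge, both endpoints lie together in some bag; and for every vertex, the bags containing it form a connected subtree. Here bags containing vertex d are not connected in the tree, so the decomposition is invalid.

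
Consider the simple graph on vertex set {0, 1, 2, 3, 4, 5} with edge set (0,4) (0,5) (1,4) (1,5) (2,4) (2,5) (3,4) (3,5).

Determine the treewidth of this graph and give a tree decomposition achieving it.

Treewidth 2.
Bags: B1 = {1, 4, 5}  B2 = {3, 4, 5}  B3 = {2, 4, 5}  B4 = {0, 4, 5}
Tree: B1–B2, B2–B3, B3–B4

Each bag holds 3 vertices, so the decomposition has width 2, which upper-bounds the treewidth. The edges 5–1–4–3–5 form a cycle, so G is not a tree and its treewidth is at least 2. The upper and lower bounds meet at 2, so that is the treewidth.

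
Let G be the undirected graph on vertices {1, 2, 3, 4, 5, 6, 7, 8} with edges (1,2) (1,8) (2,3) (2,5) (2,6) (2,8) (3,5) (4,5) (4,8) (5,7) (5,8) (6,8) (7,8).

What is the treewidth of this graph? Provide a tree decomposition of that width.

Every bag has size at most 3, so the width is 3 − 1 = 2 and tw(G) ≤ 2. On the other hand G contains the 3-clique {1, 2, 8}. A clique must lie in a single bag of any decomposition, so no decomposition can have width below 2. Therefore the treewidth is 2.

Treewidth 2.
Bags: B1 = {5, 7, 8}  B2 = {4, 5, 8}  B3 = {2, 5, 8}  B4 = {1, 2, 8}  B5 = {2, 6, 8}  B6 = {2, 3, 5}
Tree: B1–B2, B2–B3, B3–B4, B4–B5, B3–B6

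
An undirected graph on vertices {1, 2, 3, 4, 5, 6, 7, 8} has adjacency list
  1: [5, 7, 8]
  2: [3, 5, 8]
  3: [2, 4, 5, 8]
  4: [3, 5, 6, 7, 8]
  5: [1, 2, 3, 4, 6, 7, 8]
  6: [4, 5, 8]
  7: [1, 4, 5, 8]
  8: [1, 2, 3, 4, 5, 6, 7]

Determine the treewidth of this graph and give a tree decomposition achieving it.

Every bag has size at most 4, so the width is 4 − 1 = 3 and tw(G) ≤ 3. On the other hand G contains the 4-clique {1, 5, 7, 8}. A clique must lie in a single bag of any decomposition, so no decomposition can have width below 3. The upper and lower bounds meet at 3, so that is the treewidth.

Treewidth 3.
Bags: B1 = {3, 4, 5, 8}  B2 = {4, 5, 7, 8}  B3 = {2, 3, 5, 8}  B4 = {1, 5, 7, 8}  B5 = {4, 5, 6, 8}
Tree: B1–B2, B1–B3, B2–B4, B2–B5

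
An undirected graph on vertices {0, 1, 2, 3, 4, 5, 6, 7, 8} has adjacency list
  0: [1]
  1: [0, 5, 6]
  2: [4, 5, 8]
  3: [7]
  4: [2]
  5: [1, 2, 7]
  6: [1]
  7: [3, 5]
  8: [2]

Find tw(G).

1

A width-1 tree decomposition is:
Bags: B1 = {1, 5}  B2 = {2, 5}  B3 = {0, 1}  B4 = {1, 6}  B5 = {5, 7}  B6 = {2, 8}  B7 = {2, 4}  B8 = {3, 7}
Tree: B1–B2, B1–B3, B3–B4, B1–B5, B2–B6, B6–B7, B5–B8
The largest bag has 2 vertices, giving width 1; this decomposition certifies tw(G) ≤ 1. Since G has at least one edge (e.g. 5–1), it is not an edgeless graph, so tw(G) ≥ 1. Combining the bounds, tw(G) = 1.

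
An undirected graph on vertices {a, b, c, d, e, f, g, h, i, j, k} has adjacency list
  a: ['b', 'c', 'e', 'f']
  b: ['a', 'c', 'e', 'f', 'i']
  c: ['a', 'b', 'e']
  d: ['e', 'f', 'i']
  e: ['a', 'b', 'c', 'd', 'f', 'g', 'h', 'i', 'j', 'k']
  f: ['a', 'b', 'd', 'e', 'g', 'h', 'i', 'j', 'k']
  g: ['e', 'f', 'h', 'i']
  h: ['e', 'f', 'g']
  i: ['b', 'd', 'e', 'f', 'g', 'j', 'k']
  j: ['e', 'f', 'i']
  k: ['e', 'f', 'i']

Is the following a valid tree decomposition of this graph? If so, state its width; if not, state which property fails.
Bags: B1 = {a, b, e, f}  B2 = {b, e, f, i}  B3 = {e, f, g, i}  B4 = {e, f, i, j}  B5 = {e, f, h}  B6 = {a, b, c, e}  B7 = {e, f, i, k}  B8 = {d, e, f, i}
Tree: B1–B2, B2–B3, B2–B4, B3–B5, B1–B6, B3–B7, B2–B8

A tree decomposition must satisfy three properties: every vertex lies in some bag; for every edge, both endpoints lie together in some bag; and for every vertex, the bags containing it form a connected subtree. Here edge (g,h) lies in no bag, so the decomposition is invalid.

No — edge (g,h) lies in no bag.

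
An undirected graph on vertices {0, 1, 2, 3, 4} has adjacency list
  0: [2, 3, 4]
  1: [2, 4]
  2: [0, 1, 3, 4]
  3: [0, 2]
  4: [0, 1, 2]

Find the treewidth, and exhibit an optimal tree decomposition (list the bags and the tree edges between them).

The largest bag has 3 vertices, giving width 2; this decomposition certifies tw(G) ≤ 2. On the other hand G contains the 3-clique {0, 2, 3}. A clique must lie in a single bag of any decomposition, so no decomposition can have width below 2. Therefore the treewidth is 2.

Treewidth 2.
One optimal decomposition is:
Bags: B1 = {1, 2, 4}  B2 = {0, 2, 4}  B3 = {0, 2, 3}
Tree: B1–B2, B2–B3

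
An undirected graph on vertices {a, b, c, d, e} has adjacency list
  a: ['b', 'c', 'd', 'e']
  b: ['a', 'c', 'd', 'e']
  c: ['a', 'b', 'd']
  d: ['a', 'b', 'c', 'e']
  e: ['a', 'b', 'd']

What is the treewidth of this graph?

3

A width-3 tree decomposition is:
Bags: B1 = {a, b, d, e}  B2 = {a, b, c, d}
Tree: B1–B2
Every bag has size at most 4, so the width is 4 − 1 = 3 and tw(G) ≤ 3. On the other hand G contains the 4-clique {a, b, d, e}. A clique must lie in a single bag of any decomposition, so no decomposition can have width below 3. Hence tw(G) = 3 exactly.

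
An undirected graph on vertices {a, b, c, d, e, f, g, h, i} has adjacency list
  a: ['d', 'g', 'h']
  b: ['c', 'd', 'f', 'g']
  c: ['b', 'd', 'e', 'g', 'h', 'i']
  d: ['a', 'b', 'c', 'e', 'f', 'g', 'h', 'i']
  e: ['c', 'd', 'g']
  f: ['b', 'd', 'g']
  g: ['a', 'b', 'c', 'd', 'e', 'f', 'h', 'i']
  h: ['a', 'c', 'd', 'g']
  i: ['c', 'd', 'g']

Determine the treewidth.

A width-3 tree decomposition is:
Bags: B1 = {c, d, g, h}  B2 = {c, d, g, i}  B3 = {b, c, d, g}  B4 = {a, d, g, h}  B5 = {c, d, e, g}  B6 = {b, d, f, g}
Tree: B1–B2, B1–B3, B1–B4, B2–B5, B3–B6
The largest bag has 4 vertices, giving width 3; this decomposition certifies tw(G) ≤ 3. For the lower bound, the 4 vertices {a, d, g, h} are pairwise adjacent, and any tree decomposition puts a clique entirely inside one bag — forcing width ≥ 3. Combining the bounds, tw(G) = 3.

3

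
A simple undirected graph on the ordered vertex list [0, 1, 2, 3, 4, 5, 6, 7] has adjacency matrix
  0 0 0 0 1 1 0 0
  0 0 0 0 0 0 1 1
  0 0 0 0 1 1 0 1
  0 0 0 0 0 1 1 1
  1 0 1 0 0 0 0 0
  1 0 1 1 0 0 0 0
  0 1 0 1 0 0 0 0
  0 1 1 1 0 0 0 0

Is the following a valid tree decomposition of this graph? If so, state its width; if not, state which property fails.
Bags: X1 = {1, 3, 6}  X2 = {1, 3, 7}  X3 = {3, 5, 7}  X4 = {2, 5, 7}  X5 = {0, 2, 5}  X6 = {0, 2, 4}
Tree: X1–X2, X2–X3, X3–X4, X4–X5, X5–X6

Every vertex of G appears in some bag (union = {0, 1, 2, 3, 4, 5, 6, 7}); every edge is covered by a bag; and for each vertex v the set of bags containing v is connected in the bag tree. The decomposition is therefore valid. The largest bag has 3 vertices, so the width is 2.

Yes; width 2.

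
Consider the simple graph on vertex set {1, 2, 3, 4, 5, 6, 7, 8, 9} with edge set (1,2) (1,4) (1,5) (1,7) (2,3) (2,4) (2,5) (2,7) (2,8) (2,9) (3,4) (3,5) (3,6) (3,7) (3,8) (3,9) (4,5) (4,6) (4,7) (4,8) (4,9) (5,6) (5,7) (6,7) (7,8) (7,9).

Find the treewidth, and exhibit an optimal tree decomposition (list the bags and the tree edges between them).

Each bag holds 5 vertices, so the decomposition has width 4, which upper-bounds the treewidth. For the lower bound, the 5 vertices {1, 2, 4, 5, 7} are pairwise adjacent, and any tree decomposition puts a clique entirely inside one bag — forcing width ≥ 4. Hence tw(G) = 4 exactly.

Treewidth 4.
One optimal decomposition is:
Bags: B1 = {2, 3, 4, 5, 7}  B2 = {1, 2, 4, 5, 7}  B3 = {3, 4, 5, 6, 7}  B4 = {2, 3, 4, 7, 9}  B5 = {2, 3, 4, 7, 8}
Tree: B1–B2, B1–B3, B1–B4, B1–B5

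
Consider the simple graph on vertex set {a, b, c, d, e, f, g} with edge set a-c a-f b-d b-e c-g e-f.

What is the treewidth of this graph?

A width-1 tree decomposition is:
Bags: B1 = {c, g}  B2 = {a, c}  B3 = {a, f}  B4 = {e, f}  B5 = {b, e}  B6 = {b, d}
Tree: B1–B2, B2–B3, B3–B4, B4–B5, B5–B6
The largest bag has 2 vertices, giving width 1; this decomposition certifies tw(G) ≤ 1. G has an edge, so its treewidth is at least 1. The upper and lower bounds meet at 1, so that is the treewidth.

1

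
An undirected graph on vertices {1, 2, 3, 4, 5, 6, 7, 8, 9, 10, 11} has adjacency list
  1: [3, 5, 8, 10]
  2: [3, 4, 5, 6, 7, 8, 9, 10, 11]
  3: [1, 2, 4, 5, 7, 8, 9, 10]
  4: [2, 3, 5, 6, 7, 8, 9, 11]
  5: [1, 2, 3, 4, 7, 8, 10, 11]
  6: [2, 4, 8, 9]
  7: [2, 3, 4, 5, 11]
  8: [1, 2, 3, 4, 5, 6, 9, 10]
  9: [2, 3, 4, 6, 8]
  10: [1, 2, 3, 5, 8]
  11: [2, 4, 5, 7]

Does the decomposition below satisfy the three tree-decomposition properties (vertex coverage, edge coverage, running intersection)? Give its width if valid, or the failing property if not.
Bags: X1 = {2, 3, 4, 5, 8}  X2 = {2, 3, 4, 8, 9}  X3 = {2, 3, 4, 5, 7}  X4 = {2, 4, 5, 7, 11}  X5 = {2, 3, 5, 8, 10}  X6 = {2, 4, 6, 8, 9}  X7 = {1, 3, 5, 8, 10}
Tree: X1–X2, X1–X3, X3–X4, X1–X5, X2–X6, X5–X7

Checking the three conditions: (i) the bags cover all of {1, 2, 3, 4, 5, 6, 7, 8, 9, 10, 11}; (ii) for each edge, some bag contains both endpoints; (iii) the bags containing any fixed vertex form a subtree. All hold, so the decomposition is valid with width 5 − 1 = 4.

Yes; width 4.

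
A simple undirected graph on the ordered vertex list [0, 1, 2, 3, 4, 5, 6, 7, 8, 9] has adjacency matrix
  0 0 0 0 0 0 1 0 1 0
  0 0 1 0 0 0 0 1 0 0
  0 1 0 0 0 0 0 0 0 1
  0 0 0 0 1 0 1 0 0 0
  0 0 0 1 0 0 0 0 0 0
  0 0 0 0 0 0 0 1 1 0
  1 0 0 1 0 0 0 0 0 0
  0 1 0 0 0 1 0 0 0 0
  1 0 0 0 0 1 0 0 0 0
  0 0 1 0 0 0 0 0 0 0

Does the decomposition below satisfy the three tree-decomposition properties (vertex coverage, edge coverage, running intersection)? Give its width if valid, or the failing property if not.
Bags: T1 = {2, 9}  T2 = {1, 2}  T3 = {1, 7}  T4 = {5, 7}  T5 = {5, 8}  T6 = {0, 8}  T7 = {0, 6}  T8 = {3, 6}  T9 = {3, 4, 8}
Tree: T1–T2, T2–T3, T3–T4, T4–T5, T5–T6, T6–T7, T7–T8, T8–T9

No — bags containing vertex 8 are not connected in the tree.

A tree decomposition must satisfy three properties: every vertex lies in some bag; for every edge, both endpoints lie together in some bag; and for every vertex, the bags containing it form a connected subtree. Here bags containing vertex 8 are not connected in the tree, so the decomposition is invalid.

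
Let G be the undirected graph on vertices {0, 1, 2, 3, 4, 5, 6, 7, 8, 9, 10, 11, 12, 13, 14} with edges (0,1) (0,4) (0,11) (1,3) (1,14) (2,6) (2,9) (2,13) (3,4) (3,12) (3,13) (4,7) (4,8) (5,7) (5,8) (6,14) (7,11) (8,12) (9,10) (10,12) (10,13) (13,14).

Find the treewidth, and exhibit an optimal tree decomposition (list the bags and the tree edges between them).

Every bag has size at most 4, so the width is 4 − 1 = 3 and tw(G) ≤ 3. For the lower bound: the 4 vertex sets {5,7,11}, {0}, {4}, {1,3,8,12} are disjoint, each induces a connected subgraph, and every pair is joined by at least one edge of G. Contracting each set to a single vertex therefore yields K_{4} as a minor, and since treewidth is minor-monotone, tw(G) ≥ tw(K_{4}) = 3. Combining the bounds, tw(G) = 3.

Treewidth 3.
Bags: B1 = {0, 5, 7, 11}  B2 = {0, 4, 5, 7}  B3 = {0, 4, 5, 8}  B4 = {0, 1, 4, 8}  B5 = {1, 3, 4, 8}  B6 = {1, 3, 8, 12}  B7 = {1, 3, 12, 14}  B8 = {3, 12, 13, 14}  B9 = {10, 12, 13, 14}  B10 = {6, 10, 13, 14}  B11 = {2, 6, 10, 13}  B12 = {2, 6, 9, 10}
Tree: B1–B2, B2–B3, B3–B4, B4–B5, B5–B6, B6–B7, B7–B8, B8–B9, B9–B10, B10–B11, B11–B12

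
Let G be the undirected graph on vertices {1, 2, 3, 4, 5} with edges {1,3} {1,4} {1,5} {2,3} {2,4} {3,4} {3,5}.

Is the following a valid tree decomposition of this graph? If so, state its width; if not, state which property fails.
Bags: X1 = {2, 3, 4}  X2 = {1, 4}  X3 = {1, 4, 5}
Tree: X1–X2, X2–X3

No — edge (3,1) lies in no bag.

A tree decomposition must satisfy three properties: every vertex lies in some bag; for every edge, both endpoints lie together in some bag; and for every vertex, the bags containing it form a connected subtree. Here edge (3,1) lies in no bag, so the decomposition is invalid.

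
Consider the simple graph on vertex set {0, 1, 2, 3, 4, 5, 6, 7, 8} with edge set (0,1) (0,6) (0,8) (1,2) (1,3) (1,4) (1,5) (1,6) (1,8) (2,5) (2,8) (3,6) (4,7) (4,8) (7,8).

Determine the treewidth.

A width-2 tree decomposition is:
Bags: B1 = {0, 1, 8}  B2 = {1, 4, 8}  B3 = {0, 1, 6}  B4 = {4, 7, 8}  B5 = {1, 2, 8}  B6 = {1, 3, 6}  B7 = {1, 2, 5}
Tree: B1–B2, B1–B3, B2–B4, B1–B5, B3–B6, B5–B7
Each bag holds 3 vertices, so the decomposition has width 2, which upper-bounds the treewidth. Conversely, {0, 1, 8} is a clique of size 3, and the vertices of any clique must share a bag in every tree decomposition; so some bag has ≥ 3 vertices and tw(G) ≥ 2. The upper and lower bounds meet at 2, so that is the treewidth.

2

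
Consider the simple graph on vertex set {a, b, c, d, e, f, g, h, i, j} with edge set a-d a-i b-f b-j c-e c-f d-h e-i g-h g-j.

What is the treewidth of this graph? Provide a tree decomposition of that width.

The largest bag has 3 vertices, giving width 2; this decomposition certifies tw(G) ≤ 2. Since a–d–h–g–j–b–f–c–e–i–a is a cycle in G, G is not acyclic. Forests are exactly the graphs of treewidth ≤ 1, so tw(G) ≥ 2. Hence tw(G) = 2 exactly.

Treewidth 2.
One such decomposition:
Bags: B1 = {a, d, h}  B2 = {a, g, h}  B3 = {a, g, j}  B4 = {a, b, j}  B5 = {a, b, f}  B6 = {a, c, f}  B7 = {a, c, e}  B8 = {a, e, i}
Tree: B1–B2, B2–B3, B3–B4, B4–B5, B5–B6, B6–B7, B7–B8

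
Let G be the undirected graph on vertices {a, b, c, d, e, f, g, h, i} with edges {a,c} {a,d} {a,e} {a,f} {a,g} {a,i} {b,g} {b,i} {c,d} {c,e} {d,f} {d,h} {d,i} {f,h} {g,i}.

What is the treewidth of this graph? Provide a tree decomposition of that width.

Every bag has size at most 3, so the width is 3 − 1 = 2 and tw(G) ≤ 2. On the other hand G contains the 3-clique {d, f, h}. A clique must lie in a single bag of any decomposition, so no decomposition can have width below 2. Combining the bounds, tw(G) = 2.

Treewidth 2.
One optimal decomposition is:
Bags: B1 = {a, c, d}  B2 = {a, d, i}  B3 = {a, g, i}  B4 = {a, c, e}  B5 = {b, g, i}  B6 = {a, d, f}  B7 = {d, f, h}
Tree: B1–B2, B2–B3, B1–B4, B3–B5, B1–B6, B6–B7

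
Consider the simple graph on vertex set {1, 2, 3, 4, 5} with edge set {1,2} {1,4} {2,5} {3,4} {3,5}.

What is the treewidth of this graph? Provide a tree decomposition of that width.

Treewidth 2.
Bags: B1 = {1, 2, 4}  B2 = {2, 3, 4}  B3 = {2, 3, 5}
Tree: B1–B2, B2–B3

Each bag holds 3 vertices, so the decomposition has width 2, which upper-bounds the treewidth. Since 2–1–4–3–5–2 is a cycle in G, G is not acyclic. Forests are exactly the graphs of treewidth ≤ 1, so tw(G) ≥ 2. Combining the bounds, tw(G) = 2.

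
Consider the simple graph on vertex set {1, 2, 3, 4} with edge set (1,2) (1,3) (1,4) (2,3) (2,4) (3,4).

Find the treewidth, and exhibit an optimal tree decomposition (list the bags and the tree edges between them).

With just one bag of size 4, the width is 4 − 1 = 3, so tw(G) ≤ 3. On the other hand G contains the 4-clique {1, 2, 3, 4}. A clique must lie in a single bag of any decomposition, so no decomposition can have width below 3. Combining the bounds, tw(G) = 3.

Treewidth 3.
One such decomposition:
Bags: B1 = {1, 2, 3, 4}
Tree: (single bag)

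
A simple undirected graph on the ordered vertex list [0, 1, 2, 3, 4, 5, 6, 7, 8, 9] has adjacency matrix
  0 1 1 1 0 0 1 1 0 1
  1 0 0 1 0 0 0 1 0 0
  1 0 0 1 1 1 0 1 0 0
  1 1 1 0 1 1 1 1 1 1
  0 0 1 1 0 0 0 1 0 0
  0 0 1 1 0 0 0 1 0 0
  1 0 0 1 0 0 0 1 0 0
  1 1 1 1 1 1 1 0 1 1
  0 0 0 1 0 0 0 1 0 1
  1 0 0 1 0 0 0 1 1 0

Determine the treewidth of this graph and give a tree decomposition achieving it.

Treewidth 3.
One optimal decomposition is:
Bags: B1 = {0, 2, 3, 7}  B2 = {0, 1, 3, 7}  B3 = {0, 3, 7, 9}  B4 = {2, 3, 5, 7}  B5 = {0, 3, 6, 7}  B6 = {2, 3, 4, 7}  B7 = {3, 7, 8, 9}
Tree: B1–B2, B2–B3, B1–B4, B2–B5, B1–B6, B3–B7

Every bag has size at most 4, so the width is 4 − 1 = 3 and tw(G) ≤ 3. On the other hand G contains the 4-clique {0, 1, 3, 7}. A clique must lie in a single bag of any decomposition, so no decomposition can have width below 3. Therefore the treewidth is 3.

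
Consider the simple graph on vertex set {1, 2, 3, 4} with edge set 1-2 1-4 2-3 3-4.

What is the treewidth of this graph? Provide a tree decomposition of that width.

Each bag holds 3 vertices, so the decomposition has width 2, which upper-bounds the treewidth. For the lower bound, G contains the cycle 4–3–2–1–4, so G is not a forest; only forests have treewidth ≤ 1, hence tw(G) ≥ 2. Therefore the treewidth is 2.

Treewidth 2.
Bags: B1 = {2, 3, 4}  B2 = {1, 2, 4}
Tree: B1–B2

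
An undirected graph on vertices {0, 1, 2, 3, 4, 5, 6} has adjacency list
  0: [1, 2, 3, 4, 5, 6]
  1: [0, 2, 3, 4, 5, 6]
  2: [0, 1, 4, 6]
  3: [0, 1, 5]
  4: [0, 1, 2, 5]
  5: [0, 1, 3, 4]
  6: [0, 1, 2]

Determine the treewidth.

3

A width-3 tree decomposition is:
Bags: B1 = {0, 1, 2, 6}  B2 = {0, 1, 2, 4}  B3 = {0, 1, 4, 5}  B4 = {0, 1, 3, 5}
Tree: B1–B2, B2–B3, B3–B4
The largest bag has 4 vertices, giving width 3; this decomposition certifies tw(G) ≤ 3. Conversely, {0, 1, 2, 4} is a clique of size 4, and the vertices of any clique must share a bag in every tree decomposition; so some bag has ≥ 4 vertices and tw(G) ≥ 3. Combining the bounds, tw(G) = 3.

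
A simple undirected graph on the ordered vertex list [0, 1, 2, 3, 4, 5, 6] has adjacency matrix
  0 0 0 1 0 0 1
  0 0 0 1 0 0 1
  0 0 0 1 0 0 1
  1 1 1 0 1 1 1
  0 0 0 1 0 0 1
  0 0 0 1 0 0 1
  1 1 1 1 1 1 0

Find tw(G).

2

A width-2 tree decomposition is:
Bags: B1 = {3, 5, 6}  B2 = {1, 3, 6}  B3 = {3, 4, 6}  B4 = {0, 3, 6}  B5 = {2, 3, 6}
Tree: B1–B2, B2–B3, B2–B4, B1–B5
The largest bag has 3 vertices, giving width 2; this decomposition certifies tw(G) ≤ 2. On the other hand G contains the 3-clique {0, 3, 6}. A clique must lie in a single bag of any decomposition, so no decomposition can have width below 2. The upper and lower bounds meet at 2, so that is the treewidth.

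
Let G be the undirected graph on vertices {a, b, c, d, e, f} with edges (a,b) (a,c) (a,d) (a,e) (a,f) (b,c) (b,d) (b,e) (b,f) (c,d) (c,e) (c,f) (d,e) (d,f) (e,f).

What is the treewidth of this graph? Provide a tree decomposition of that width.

Treewidth 5.
Bags: B1 = {a, b, c, d, e, f}
Tree: (single bag)

With just one bag of size 6, the width is 6 − 1 = 5, so tw(G) ≤ 5. Conversely, {a, b, c, d, e, f} is a clique of size 6, and the vertices of any clique must share a bag in every tree decomposition; so some bag has ≥ 6 vertices and tw(G) ≥ 5. Therefore the treewidth is 5.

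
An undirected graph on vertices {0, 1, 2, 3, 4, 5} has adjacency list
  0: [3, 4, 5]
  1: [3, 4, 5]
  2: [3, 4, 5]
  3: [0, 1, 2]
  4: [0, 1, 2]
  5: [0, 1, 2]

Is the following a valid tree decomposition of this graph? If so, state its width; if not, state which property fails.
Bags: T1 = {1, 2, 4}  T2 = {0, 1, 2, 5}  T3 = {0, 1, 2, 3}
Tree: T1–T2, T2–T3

A tree decomposition must satisfy three properties: every vertex lies in some bag; for every edge, both endpoints lie together in some bag; and for every vertex, the bags containing it form a connected subtree. Here edge (0,4) lies in no bag, so the decomposition is invalid.

No — edge (0,4) lies in no bag.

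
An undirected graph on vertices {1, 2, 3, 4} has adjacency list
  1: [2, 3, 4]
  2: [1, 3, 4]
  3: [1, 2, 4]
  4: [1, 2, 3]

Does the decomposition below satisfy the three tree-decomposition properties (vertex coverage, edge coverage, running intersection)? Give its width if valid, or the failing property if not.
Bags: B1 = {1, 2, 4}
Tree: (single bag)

No — vertex 3 appears in no bag.

A tree decomposition must satisfy three properties: every vertex lies in some bag; for every edge, both endpoints lie together in some bag; and for every vertex, the bags containing it form a connected subtree. Here vertex 3 appears in no bag, so the decomposition is invalid.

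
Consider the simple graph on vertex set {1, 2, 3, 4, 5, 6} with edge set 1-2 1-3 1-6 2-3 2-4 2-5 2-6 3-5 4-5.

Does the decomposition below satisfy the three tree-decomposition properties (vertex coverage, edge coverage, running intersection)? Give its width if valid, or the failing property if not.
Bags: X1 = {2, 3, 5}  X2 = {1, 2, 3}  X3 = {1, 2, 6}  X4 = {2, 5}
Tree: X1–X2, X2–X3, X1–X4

No — vertex 4 appears in no bag.

A tree decomposition must satisfy three properties: every vertex lies in some bag; for every edge, both endpoints lie together in some bag; and for every vertex, the bags containing it form a connected subtree. Here vertex 4 appears in no bag, so the decomposition is invalid.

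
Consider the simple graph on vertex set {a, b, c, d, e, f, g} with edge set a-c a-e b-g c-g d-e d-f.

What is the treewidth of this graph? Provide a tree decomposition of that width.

Each bag holds 2 vertices, so the decomposition has width 1, which upper-bounds the treewidth. Any graph with an edge has treewidth ≥ 1, and G has the edge f–d. Combining the bounds, tw(G) = 1.

Treewidth 1.
Bags: B1 = {d, f}  B2 = {d, e}  B3 = {a, e}  B4 = {a, c}  B5 = {c, g}  B6 = {b, g}
Tree: B1–B2, B2–B3, B3–B4, B4–B5, B5–B6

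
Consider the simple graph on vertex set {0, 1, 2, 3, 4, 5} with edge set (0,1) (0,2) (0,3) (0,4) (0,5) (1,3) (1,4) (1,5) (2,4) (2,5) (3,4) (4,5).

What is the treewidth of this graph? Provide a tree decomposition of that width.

Each bag holds 4 vertices, so the decomposition has width 3, which upper-bounds the treewidth. For the lower bound, the 4 vertices {0, 1, 3, 4} are pairwise adjacent, and any tree decomposition puts a clique entirely inside one bag — forcing width ≥ 3. Combining the bounds, tw(G) = 3.

Treewidth 3.
One such decomposition:
Bags: B1 = {0, 1, 4, 5}  B2 = {0, 2, 4, 5}  B3 = {0, 1, 3, 4}
Tree: B1–B2, B1–B3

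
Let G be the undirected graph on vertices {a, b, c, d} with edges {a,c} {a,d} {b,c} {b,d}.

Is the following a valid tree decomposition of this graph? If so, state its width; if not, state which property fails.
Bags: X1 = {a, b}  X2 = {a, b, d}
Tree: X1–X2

A tree decomposition must satisfy three properties: every vertex lies in some bag; for every edge, both endpoints lie together in some bag; and for every vertex, the bags containing it form a connected subtree. Here vertex c appears in no bag, so the decomposition is invalid.

No — vertex c appears in no bag.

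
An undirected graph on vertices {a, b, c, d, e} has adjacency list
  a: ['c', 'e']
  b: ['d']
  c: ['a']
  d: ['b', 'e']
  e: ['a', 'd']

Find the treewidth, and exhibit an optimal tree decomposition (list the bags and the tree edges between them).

Treewidth 1.
One such decomposition:
Bags: B1 = {a, e}  B2 = {d, e}  B3 = {b, d}  B4 = {a, c}
Tree: B1–B2, B2–B3, B1–B4

Each bag holds 2 vertices, so the decomposition has width 1, which upper-bounds the treewidth. Since G has at least one edge (e.g. a–e), it is not an edgeless graph, so tw(G) ≥ 1. Hence tw(G) = 1 exactly.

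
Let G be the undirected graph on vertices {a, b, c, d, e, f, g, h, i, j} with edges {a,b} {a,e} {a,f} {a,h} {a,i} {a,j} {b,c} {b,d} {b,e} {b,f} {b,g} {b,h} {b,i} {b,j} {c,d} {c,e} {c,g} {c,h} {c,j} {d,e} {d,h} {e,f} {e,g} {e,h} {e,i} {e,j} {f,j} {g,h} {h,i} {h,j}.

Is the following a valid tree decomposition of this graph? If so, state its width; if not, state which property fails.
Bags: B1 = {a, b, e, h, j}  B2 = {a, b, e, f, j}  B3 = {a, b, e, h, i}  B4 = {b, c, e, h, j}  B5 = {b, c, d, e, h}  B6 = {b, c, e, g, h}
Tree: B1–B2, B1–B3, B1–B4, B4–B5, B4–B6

Every vertex of G appears in some bag (union = {a, b, c, d, e, f, g, h, i, j}); every edge is covered by a bag; and for each vertex v the set of bags containing v is connected in the bag tree. The decomposition is therefore valid. The largest bag has 5 vertices, so the width is 4.

Yes; width 4.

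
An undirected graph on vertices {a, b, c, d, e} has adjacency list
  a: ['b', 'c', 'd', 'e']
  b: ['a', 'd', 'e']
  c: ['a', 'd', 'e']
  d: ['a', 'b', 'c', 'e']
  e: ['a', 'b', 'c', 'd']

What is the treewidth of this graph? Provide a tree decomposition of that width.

Every bag has size at most 4, so the width is 4 − 1 = 3 and tw(G) ≤ 3. For the lower bound, the 4 vertices {a, c, d, e} are pairwise adjacent, and any tree decomposition puts a clique entirely inside one bag — forcing width ≥ 3. The upper and lower bounds meet at 3, so that is the treewidth.

Treewidth 3.
One optimal decomposition is:
Bags: B1 = {a, c, d, e}  B2 = {a, b, d, e}
Tree: B1–B2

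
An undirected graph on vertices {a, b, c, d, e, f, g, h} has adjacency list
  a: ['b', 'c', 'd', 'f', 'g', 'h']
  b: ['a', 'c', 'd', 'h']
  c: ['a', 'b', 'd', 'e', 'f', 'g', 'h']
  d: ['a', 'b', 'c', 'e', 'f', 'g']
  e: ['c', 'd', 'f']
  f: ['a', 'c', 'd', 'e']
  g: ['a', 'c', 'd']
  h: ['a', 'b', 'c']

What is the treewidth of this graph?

3

A width-3 tree decomposition is:
Bags: B1 = {a, b, c, d}  B2 = {a, b, c, h}  B3 = {a, c, d, f}  B4 = {a, c, d, g}  B5 = {c, d, e, f}
Tree: B1–B2, B1–B3, B1–B4, B3–B5
Every bag has size at most 4, so the width is 4 − 1 = 3 and tw(G) ≤ 3. For the lower bound, the 4 vertices {c, d, e, f} are pairwise adjacent, and any tree decomposition puts a clique entirely inside one bag — forcing width ≥ 3. Combining the bounds, tw(G) = 3.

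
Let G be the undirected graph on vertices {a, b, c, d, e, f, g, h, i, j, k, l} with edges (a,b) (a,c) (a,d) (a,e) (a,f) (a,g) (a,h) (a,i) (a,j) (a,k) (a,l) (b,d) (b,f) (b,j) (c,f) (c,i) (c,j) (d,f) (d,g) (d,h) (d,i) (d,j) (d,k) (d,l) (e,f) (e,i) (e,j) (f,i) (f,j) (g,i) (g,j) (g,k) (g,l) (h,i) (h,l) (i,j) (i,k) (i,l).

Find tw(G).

A width-4 tree decomposition is:
Bags: B1 = {a, d, g, i, j}  B2 = {a, d, f, i, j}  B3 = {a, b, d, f, j}  B4 = {a, d, g, i, l}  B5 = {a, d, g, i, k}  B6 = {a, d, h, i, l}  B7 = {a, c, f, i, j}  B8 = {a, e, f, i, j}
Tree: B1–B2, B2–B3, B1–B4, B4–B5, B4–B6, B2–B7, B2–B8
The largest bag has 5 vertices, giving width 4; this decomposition certifies tw(G) ≤ 4. Conversely, {a, b, d, f, j} is a clique of size 5, and the vertices of any clique must share a bag in every tree decomposition; so some bag has ≥ 5 vertices and tw(G) ≥ 4. Therefore the treewidth is 4.

4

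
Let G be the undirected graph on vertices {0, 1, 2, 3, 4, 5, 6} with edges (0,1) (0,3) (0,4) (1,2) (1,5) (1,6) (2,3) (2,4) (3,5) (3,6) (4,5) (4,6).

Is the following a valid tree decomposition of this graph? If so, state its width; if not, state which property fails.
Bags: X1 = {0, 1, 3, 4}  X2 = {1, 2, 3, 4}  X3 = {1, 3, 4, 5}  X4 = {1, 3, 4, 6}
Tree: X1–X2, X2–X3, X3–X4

Every vertex of G appears in some bag (union = {0, 1, 2, 3, 4, 5, 6}); every edge is covered by a bag; and for each vertex v the set of bags containing v is connected in the bag tree. The decomposition is therefore valid. The largest bag has 4 vertices, so the width is 3.

Yes; width 3.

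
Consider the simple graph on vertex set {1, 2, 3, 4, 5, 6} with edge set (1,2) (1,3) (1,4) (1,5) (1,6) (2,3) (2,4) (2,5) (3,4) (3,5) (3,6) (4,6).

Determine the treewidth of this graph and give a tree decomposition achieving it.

The largest bag has 4 vertices, giving width 3; this decomposition certifies tw(G) ≤ 3. Conversely, {1, 2, 3, 4} is a clique of size 4, and the vertices of any clique must share a bag in every tree decomposition; so some bag has ≥ 4 vertices and tw(G) ≥ 3. Hence tw(G) = 3 exactly.

Treewidth 3.
Bags: B1 = {1, 2, 3, 5}  B2 = {1, 2, 3, 4}  B3 = {1, 3, 4, 6}
Tree: B1–B2, B2–B3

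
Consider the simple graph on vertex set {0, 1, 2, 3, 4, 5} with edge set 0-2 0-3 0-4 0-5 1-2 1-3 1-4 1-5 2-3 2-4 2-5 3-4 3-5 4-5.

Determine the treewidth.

4

A width-4 tree decomposition is:
Bags: B1 = {0, 2, 3, 4, 5}  B2 = {1, 2, 3, 4, 5}
Tree: B1–B2
Every bag has size at most 5, so the width is 5 − 1 = 4 and tw(G) ≤ 4. For the lower bound, the 5 vertices {0, 2, 3, 4, 5} are pairwise adjacent, and any tree decomposition puts a clique entirely inside one bag — forcing width ≥ 4. Therefore the treewidth is 4.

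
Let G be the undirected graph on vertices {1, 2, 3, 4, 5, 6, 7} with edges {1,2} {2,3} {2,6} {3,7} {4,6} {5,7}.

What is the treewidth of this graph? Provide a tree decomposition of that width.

The largest bag has 2 vertices, giving width 1; this decomposition certifies tw(G) ≤ 1. Since G has at least one edge (e.g. 3–7), it is not an edgeless graph, so tw(G) ≥ 1. Therefore the treewidth is 1.

Treewidth 1.
One such decomposition:
Bags: B1 = {3, 7}  B2 = {2, 3}  B3 = {2, 6}  B4 = {1, 2}  B5 = {4, 6}  B6 = {5, 7}
Tree: B1–B2, B2–B3, B2–B4, B3–B5, B1–B6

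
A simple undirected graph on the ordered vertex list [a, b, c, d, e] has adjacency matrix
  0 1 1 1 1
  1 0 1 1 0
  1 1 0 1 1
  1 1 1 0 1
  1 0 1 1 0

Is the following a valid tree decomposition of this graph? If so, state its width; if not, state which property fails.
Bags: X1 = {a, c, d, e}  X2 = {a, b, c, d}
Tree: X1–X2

Yes; width 3.

Checking the three conditions: (i) the bags cover all of {a, b, c, d, e}; (ii) for each edge, some bag contains both endpoints; (iii) the bags containing any fixed vertex form a subtree. All hold, so the decomposition is valid with width 4 − 1 = 3.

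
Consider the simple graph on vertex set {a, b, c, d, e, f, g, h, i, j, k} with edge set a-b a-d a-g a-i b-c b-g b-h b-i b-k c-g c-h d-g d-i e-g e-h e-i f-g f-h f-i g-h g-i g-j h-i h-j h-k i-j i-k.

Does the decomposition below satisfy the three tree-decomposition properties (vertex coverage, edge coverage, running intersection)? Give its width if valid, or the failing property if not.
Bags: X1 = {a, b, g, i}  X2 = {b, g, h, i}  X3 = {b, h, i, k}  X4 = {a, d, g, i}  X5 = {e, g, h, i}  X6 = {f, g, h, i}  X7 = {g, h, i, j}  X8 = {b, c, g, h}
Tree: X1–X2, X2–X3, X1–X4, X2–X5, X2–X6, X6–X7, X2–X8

Vertex coverage: the bags together contain {a, b, c, d, e, f, g, h, i, j, k}, the full vertex set. Edge coverage: each edge of G has both endpoints in at least one bag. Running intersection: for every vertex, the bags containing it form a connected subtree. All three properties hold, so this is a valid tree decomposition of width max|bag| − 1 = 3, and hence tw(G) ≤ 3.

Yes; width 3.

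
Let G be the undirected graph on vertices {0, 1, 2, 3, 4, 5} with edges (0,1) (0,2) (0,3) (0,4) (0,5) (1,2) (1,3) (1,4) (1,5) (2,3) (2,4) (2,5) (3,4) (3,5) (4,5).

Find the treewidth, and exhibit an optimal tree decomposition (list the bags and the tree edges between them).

With just one bag of size 6, the width is 6 − 1 = 5, so tw(G) ≤ 5. On the other hand G contains the 6-clique {0, 1, 2, 3, 4, 5}. A clique must lie in a single bag of any decomposition, so no decomposition can have width below 5. Combining the bounds, tw(G) = 5.

Treewidth 5.
Bags: B1 = {0, 1, 2, 3, 4, 5}
Tree: (single bag)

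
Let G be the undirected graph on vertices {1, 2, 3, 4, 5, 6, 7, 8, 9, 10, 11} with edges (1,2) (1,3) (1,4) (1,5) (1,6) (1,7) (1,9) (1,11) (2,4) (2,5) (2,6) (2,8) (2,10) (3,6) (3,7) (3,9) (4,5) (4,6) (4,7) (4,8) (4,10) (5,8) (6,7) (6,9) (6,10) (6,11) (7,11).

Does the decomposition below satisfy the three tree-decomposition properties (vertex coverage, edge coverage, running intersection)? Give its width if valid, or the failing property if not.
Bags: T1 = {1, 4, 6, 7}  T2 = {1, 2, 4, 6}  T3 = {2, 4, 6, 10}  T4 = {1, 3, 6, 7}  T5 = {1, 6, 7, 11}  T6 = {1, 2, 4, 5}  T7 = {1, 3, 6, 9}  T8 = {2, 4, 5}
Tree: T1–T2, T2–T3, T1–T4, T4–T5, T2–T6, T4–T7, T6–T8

No — vertex 8 appears in no bag.

A tree decomposition must satisfy three properties: every vertex lies in some bag; for every edge, both endpoints lie together in some bag; and for every vertex, the bags containing it form a connected subtree. Here vertex 8 appears in no bag, so the decomposition is invalid.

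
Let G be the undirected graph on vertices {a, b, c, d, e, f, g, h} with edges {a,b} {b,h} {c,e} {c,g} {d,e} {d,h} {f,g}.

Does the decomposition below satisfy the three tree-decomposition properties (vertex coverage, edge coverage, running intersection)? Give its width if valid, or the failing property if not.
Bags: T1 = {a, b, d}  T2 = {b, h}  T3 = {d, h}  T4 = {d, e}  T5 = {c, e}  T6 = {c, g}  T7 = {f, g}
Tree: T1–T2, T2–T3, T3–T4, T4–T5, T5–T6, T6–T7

No — bags containing vertex d are not connected in the tree.

A tree decomposition must satisfy three properties: every vertex lies in some bag; for every edge, both endpoints lie together in some bag; and for every vertex, the bags containing it form a connected subtree. Here bags containing vertex d are not connected in the tree, so the decomposition is invalid.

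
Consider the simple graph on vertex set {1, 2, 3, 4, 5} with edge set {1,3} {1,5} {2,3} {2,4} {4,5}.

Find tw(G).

A width-2 tree decomposition is:
Bags: B1 = {1, 4, 5}  B2 = {1, 2, 4}  B3 = {1, 2, 3}
Tree: B1–B2, B2–B3
Every bag has size at most 3, so the width is 3 − 1 = 2 and tw(G) ≤ 2. Since 1–5–4–2–3–1 is a cycle in G, G is not acyclic. Forests are exactly the graphs of treewidth ≤ 1, so tw(G) ≥ 2. Combining the bounds, tw(G) = 2.

2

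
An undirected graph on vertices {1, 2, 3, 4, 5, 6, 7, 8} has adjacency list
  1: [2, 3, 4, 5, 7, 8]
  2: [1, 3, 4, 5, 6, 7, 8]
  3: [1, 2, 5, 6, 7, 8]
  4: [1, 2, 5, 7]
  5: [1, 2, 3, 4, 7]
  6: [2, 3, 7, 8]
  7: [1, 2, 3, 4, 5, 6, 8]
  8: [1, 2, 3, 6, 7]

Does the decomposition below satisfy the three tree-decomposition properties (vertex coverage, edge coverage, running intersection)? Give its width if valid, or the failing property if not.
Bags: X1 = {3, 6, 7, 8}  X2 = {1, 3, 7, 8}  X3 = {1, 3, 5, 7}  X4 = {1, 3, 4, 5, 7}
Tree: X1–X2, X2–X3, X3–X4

No — vertex 2 appears in no bag.

A tree decomposition must satisfy three properties: every vertex lies in some bag; for every edge, both endpoints lie together in some bag; and for every vertex, the bags containing it form a connected subtree. Here vertex 2 appears in no bag, so the decomposition is invalid.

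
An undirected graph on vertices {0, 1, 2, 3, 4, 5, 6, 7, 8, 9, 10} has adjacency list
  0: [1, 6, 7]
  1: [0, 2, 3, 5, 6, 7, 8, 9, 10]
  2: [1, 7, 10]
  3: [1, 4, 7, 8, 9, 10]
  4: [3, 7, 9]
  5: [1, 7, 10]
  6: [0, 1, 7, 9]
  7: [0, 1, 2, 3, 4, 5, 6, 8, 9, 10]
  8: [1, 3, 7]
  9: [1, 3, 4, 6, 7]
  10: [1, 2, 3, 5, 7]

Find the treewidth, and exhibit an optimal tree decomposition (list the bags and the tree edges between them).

Every bag has size at most 4, so the width is 4 − 1 = 3 and tw(G) ≤ 3. On the other hand G contains the 4-clique {0, 1, 6, 7}. A clique must lie in a single bag of any decomposition, so no decomposition can have width below 3. Combining the bounds, tw(G) = 3.

Treewidth 3.
One such decomposition:
Bags: B1 = {1, 3, 7, 9}  B2 = {1, 3, 7, 10}  B3 = {1, 6, 7, 9}  B4 = {3, 4, 7, 9}  B5 = {0, 1, 6, 7}  B6 = {1, 3, 7, 8}  B7 = {1, 2, 7, 10}  B8 = {1, 5, 7, 10}
Tree: B1–B2, B1–B3, B1–B4, B3–B5, B2–B6, B2–B7, B7–B8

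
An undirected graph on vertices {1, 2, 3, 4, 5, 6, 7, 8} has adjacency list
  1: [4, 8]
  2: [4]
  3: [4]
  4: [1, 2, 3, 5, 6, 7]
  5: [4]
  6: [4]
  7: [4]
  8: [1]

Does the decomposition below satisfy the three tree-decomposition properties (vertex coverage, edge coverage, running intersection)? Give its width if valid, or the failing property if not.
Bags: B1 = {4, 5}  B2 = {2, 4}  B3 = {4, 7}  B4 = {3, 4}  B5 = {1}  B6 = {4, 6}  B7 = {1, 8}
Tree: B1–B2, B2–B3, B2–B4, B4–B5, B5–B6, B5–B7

No — edge (4,1) lies in no bag.

A tree decomposition must satisfy three properties: every vertex lies in some bag; for every edge, both endpoints lie together in some bag; and for every vertex, the bags containing it form a connected subtree. Here edge (4,1) lies in no bag, so the decomposition is invalid.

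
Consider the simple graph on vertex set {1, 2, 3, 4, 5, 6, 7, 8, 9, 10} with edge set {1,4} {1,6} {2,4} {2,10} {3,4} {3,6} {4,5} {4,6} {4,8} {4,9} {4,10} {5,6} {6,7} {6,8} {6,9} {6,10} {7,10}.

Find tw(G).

A width-2 tree decomposition is:
Bags: B1 = {3, 4, 6}  B2 = {4, 6, 10}  B3 = {4, 6, 8}  B4 = {1, 4, 6}  B5 = {4, 5, 6}  B6 = {4, 6, 9}  B7 = {6, 7, 10}  B8 = {2, 4, 10}
Tree: B1–B2, B2–B3, B3–B4, B3–B5, B3–B6, B2–B7, B2–B8
Every bag has size at most 3, so the width is 3 − 1 = 2 and tw(G) ≤ 2. For the lower bound, the 3 vertices {2, 4, 10} are pairwise adjacent, and any tree decomposition puts a clique entirely inside one bag — forcing width ≥ 2. Therefore the treewidth is 2.

2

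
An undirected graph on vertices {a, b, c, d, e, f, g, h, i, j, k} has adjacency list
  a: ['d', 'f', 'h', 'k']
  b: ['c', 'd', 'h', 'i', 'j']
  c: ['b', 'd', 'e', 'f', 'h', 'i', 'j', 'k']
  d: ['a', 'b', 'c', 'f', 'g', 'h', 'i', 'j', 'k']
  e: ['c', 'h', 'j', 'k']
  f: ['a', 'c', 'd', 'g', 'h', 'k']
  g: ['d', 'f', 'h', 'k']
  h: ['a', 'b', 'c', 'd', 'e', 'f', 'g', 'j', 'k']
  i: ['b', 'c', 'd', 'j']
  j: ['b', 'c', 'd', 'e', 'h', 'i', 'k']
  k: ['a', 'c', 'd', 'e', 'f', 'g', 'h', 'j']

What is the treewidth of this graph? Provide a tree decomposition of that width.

Treewidth 4.
Bags: B1 = {c, d, h, j, k}  B2 = {b, c, d, h, j}  B3 = {c, d, f, h, k}  B4 = {c, e, h, j, k}  B5 = {d, f, g, h, k}  B6 = {a, d, f, h, k}  B7 = {b, c, d, i, j}
Tree: B1–B2, B1–B3, B1–B4, B3–B5, B3–B6, B2–B7

Each bag holds 5 vertices, so the decomposition has width 4, which upper-bounds the treewidth. Conversely, {c, d, h, j, k} is a clique of size 5, and the vertices of any clique must share a bag in every tree decomposition; so some bag has ≥ 5 vertices and tw(G) ≥ 4. The upper and lower bounds meet at 4, so that is the treewidth.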